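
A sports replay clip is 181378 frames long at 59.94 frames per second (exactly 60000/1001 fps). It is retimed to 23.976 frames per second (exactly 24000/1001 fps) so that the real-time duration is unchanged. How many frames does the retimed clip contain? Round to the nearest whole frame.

72551 frames

Frames at target rate = 181378 × (24000/1001) / (60000/1001) = 362756/5 ≈ 72551.200.
Nearest whole frame: 72551.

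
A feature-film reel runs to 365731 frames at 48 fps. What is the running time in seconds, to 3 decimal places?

7619.396 seconds

Running time = 365731 × 1/48 = 365731/48 s ≈ 7619.396 s.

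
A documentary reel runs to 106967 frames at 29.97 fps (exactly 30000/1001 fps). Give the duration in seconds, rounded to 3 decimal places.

3569.132 seconds

Running time = 106967 × 1001/30000 = 107073967/30000 s ≈ 3569.132 s.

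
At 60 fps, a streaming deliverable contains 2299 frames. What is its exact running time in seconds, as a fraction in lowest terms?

Running time = 2299 ÷ (60) = 2299 × 1/60 = 2299/60 s.

2299/60 seconds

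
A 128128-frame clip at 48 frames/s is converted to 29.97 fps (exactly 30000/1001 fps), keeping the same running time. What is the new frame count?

Target frames = source frames × (target rate / source rate) = 128128 × (30000/1001)/(48) = 128128 × 625/1001 = 80000.

80000 frames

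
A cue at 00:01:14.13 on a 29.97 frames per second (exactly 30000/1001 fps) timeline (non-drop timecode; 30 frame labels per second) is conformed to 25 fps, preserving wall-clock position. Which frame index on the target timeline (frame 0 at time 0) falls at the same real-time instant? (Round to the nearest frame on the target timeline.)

frame 1863

Source frame index: (0×3600 + 1×60 + 14) × 30 + 13 = 2233.
Real time: 2233 / (30000/1001) = 2235233/30000 s.
Target frame: (2235233/30000) × (25) = 2235233/1200 ≈ 1862.694 → 1863.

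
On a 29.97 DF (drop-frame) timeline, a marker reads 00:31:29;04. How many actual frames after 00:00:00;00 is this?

56618

As if non-drop at 30 labels/s: (0 × 3600 + 31 × 60 + 29) × 30 + 4 = 56674.
Minute boundaries passed: 31; those not divisible by 10: 31 − 3 = 28; dropped labels = 2 × 28 = 56.
Actual frame index = 56674 − 56 = 56618.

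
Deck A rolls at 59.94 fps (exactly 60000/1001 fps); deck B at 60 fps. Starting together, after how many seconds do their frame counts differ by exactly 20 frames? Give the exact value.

The gap grows by |60 − 60000/1001| = 60/1001 frames per second.
Time for a 20-frame gap: 20 ÷ (60/1001) = 1001/3 s.

1001/3 seconds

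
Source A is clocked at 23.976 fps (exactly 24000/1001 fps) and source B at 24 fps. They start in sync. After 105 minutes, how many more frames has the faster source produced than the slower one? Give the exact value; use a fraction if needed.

105 min = 6300 s.
A emits 24000/1001 × 6300 = 21600000/143 frames; B emits 24 × 6300 = 151200.
Difference = 21600/143 frames (≈ 151.0490); B is ahead of A.

21600/143 frames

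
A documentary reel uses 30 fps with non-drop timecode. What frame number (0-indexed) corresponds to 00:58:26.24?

105204

Total seconds to the label: (0 × 3600 + 58 × 60 + 26) = 3506.
Frame index = 3506 × 30 + 24 = 105204.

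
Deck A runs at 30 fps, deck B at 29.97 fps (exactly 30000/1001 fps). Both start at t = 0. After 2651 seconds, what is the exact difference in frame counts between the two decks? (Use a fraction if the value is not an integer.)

A emits 30 × 2651 = 79530 frames; B emits 30000/1001 × 2651 = 7230000/91.
Difference = 7230/91 frames (≈ 79.4505); B is behind A.

7230/91 frames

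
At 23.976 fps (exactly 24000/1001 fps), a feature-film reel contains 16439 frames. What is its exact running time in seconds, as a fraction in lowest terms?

16455439/24000 seconds

Running time = 16439 ÷ (24000/1001) = 16439 × 1001/24000 = 16455439/24000 s.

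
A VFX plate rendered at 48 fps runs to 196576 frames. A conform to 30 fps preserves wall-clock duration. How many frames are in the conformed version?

Target frames = source frames × (target rate / source rate) = 196576 × (30)/(48) = 196576 × 5/8 = 122860.

122860 frames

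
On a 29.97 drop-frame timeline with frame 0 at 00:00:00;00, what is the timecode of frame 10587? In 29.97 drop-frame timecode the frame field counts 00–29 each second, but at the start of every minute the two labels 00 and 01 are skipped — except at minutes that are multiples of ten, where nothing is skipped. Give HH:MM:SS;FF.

00:05:53;07

Ten DF minutes hold 17982 frames, so frame 10587 lies in block 0 (frames 0–17981) with 10587 frames into that block.
The block's first minute is 1800 frames and the rest 1798 each; 10587 frames reaches minute 5, so 0 × 18 + 5 × 2 = 10 labels have been skipped so far.
Adding those back, label number 10587 + 10 = 10597 at 30 labels/s is 353 s + 7 f = 0 h 5 min 53 s frame 7, i.e. 00:05:53;07.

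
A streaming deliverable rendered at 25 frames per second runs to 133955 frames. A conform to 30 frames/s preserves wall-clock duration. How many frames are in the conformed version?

Target frames = source frames × (target rate / source rate) = 133955 × (30)/(25) = 133955 × 6/5 = 160746.

160746 frames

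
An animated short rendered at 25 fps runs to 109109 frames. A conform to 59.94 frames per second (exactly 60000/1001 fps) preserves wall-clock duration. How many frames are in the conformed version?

Target frames = source frames × (target rate / source rate) = 109109 × (60000/1001)/(25) = 109109 × 2400/1001 = 261600.

261600 frames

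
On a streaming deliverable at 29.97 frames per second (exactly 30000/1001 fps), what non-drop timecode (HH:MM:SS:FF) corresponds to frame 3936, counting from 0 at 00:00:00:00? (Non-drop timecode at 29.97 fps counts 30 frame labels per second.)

00:02:11:06

3936 ÷ 30 = 131 full seconds, remainder 6 frames.
131 s = 0 h 2 min 11 s.
Timecode: 00:02:11:06.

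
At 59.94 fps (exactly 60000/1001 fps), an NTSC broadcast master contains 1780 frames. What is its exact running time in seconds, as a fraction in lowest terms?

89089/3000 seconds

Running time = 1780 ÷ (60000/1001) = 1780 × 1001/60000 = 89089/3000 s.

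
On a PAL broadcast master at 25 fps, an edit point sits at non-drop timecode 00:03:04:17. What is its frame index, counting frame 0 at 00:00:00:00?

frame 4617

Total seconds to the label: (0 × 3600 + 3 × 60 + 4) = 184.
Frame index = 184 × 25 + 17 = 4617.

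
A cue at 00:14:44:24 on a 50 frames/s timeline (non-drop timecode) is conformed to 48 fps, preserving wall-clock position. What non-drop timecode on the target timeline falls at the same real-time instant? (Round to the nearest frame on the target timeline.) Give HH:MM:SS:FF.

Source frame index: (0×3600 + 14×60 + 44) × 50 + 24 = 44224.
Real time: 44224 / (50) = 22112/25 s.
Target frame: (22112/25) × (48) = 1061376/25 ≈ 42455.040 → 42455.
At 48 labels/s: frame 42455 → 00:14:44:23.

00:14:44:23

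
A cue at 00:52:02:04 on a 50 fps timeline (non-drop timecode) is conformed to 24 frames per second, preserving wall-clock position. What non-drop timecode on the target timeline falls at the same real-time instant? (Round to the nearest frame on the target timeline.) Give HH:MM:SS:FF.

00:52:02:02

Source frame index: (0×3600 + 52×60 + 2) × 50 + 4 = 156104.
Real time: 156104 / (50) = 78052/25 s.
Target frame: (78052/25) × (24) = 1873248/25 ≈ 74929.920 → 74930.
At 24 labels/s: frame 74930 → 00:52:02:02.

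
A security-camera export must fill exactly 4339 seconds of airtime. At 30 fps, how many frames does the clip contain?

Frames = 4339 × 30 = 130170.

130170 frames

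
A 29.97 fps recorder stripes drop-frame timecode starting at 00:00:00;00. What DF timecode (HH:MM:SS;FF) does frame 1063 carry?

Each 10-minute DF block holds 10 × 60 × 30 − 9 × 2 = 17982 frames. 1063 ÷ 17982 → 0 full blocks, remainder 1063.
Within the partial block the first minute is 1800 frames and each further minute 1798, so 0 further minute boundaries passed. Total skipped labels = 18 × 0 + 2 × 0 = 0.
Non-drop label index = 1063 + 0 = 1063; at 30 labels/s that is 00:00:35:13, i.e. DF 00:00:35;13.

00:00:35;13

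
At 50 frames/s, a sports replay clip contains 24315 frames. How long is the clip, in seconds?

486.3 seconds

Running time = 24315 / (50) = 486.3 s.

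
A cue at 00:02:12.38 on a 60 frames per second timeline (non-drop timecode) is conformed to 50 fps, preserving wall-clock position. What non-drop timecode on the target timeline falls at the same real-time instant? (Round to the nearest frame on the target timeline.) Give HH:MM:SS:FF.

00:02:12:32

Source frame index: (0×3600 + 2×60 + 12) × 60 + 38 = 7958.
Real time: 7958 / (60) = 3979/30 s.
Target frame: (3979/30) × (50) = 19895/3 ≈ 6631.667 → 6632.
At 50 labels/s: frame 6632 → 00:02:12:32.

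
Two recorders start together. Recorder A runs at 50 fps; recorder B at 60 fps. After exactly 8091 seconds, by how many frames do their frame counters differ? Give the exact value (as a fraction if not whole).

A emits 50 × 8091 = 404550 frames; B emits 60 × 8091 = 485460.
Difference = 80910 frames; B is ahead of A.

80910 frames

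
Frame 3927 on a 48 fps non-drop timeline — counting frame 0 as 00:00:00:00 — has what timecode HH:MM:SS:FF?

3927 ÷ 48 = 81 full seconds, remainder 39 frames.
81 s = 0 h 1 min 21 s.
Timecode: 00:01:21:39.

00:01:21:39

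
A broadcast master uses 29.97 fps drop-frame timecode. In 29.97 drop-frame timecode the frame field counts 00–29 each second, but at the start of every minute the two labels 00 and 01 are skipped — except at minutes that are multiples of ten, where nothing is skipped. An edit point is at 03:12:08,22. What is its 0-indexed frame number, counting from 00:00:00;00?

Complete 10-minute blocks: 19, each 17982 frames → 341658.
Remaining 2 whole minutes in the current block: 1800 + 1 × 1798 = 3598 frames.
Within the current minute: 8 × 30 + 22 − 2 = 260 (labels ;00/;01 skipped at this minute). Total = 341658 + 3598 + 260 = 345516.

345516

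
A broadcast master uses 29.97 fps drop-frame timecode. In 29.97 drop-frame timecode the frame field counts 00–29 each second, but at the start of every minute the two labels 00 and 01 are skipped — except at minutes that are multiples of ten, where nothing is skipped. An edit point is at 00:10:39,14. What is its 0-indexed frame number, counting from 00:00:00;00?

Complete 10-minute blocks: 1, each 17982 frames → 17982.
Remaining 0 whole minutes in the current block: 0 frames.
Within the current minute: 39 × 30 + 14 = 1184. Total = 17982 + 0 + 1184 = 19166.

19166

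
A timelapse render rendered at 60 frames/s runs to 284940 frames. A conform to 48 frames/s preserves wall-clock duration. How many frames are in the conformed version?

Target frames = source frames × (target rate / source rate) = 284940 × (48)/(60) = 284940 × 4/5 = 227952.

227952 frames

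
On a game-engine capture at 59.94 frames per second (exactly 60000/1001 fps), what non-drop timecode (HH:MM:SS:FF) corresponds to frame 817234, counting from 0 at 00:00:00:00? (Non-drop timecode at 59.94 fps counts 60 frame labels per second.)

03:47:00:34

817234 ÷ 60 = 13620 full seconds, remainder 34 frames.
13620 s = 3 h 47 min 0 s.
Timecode: 03:47:00:34.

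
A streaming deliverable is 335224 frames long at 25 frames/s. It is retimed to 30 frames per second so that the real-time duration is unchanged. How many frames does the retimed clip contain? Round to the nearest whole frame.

402269 frames

Frames at target rate = 335224 × (30) / (25) = 2011344/5 ≈ 402268.800.
Nearest whole frame: 402269.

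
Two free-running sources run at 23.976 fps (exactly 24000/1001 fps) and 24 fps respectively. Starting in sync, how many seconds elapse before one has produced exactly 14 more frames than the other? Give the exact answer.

The gap grows by |24 − 24000/1001| = 24/1001 frames per second.
Time for a 14-frame gap: 14 ÷ (24/1001) = 7007/12 s.

7007/12 seconds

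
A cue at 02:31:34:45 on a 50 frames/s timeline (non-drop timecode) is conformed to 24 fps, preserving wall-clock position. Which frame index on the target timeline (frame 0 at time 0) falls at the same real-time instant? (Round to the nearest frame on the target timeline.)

frame 218278

Source frame index: (2×3600 + 31×60 + 34) × 50 + 45 = 454745.
Real time: 454745 / (50) = 90949/10 s.
Target frame: (90949/10) × (24) = 1091388/5 ≈ 218277.600 → 218278.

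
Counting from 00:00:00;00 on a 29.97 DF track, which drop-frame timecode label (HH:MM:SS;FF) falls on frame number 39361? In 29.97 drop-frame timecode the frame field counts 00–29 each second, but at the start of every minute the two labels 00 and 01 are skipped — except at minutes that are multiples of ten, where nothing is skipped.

Each 10-minute DF block holds 10 × 60 × 30 − 9 × 2 = 17982 frames. 39361 ÷ 17982 → 2 full blocks, remainder 3397.
Within the partial block the first minute is 1800 frames and each further minute 1798, so 1 further minute boundary passed. Total skipped labels = 18 × 2 + 2 × 1 = 38.
Non-drop label index = 39361 + 38 = 39399; at 30 labels/s that is 00:21:53:09, i.e. DF 00:21:53;09.

00:21:53;09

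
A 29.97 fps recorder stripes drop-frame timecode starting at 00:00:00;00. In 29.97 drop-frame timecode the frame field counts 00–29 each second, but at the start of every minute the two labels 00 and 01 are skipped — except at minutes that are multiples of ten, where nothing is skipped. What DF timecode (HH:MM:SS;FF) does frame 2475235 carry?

22:56:30;13

Ten DF minutes hold 17982 frames, so frame 2475235 lies in block 137 (frames 2463534–2481515) with 11701 frames into that block.
The block's first minute is 1800 frames and the rest 1798 each; 11701 frames reaches minute 6, so 137 × 18 + 6 × 2 = 2478 labels have been skipped so far.
Adding those back, label number 2475235 + 2478 = 2477713 at 30 labels/s is 82590 s + 13 f = 22 h 56 min 30 s frame 13, i.e. 22:56:30;13.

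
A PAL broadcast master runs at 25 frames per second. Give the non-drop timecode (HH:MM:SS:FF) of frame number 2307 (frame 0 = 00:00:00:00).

00:01:32:07

2307 ÷ 25 = 92 full seconds, remainder 7 frames.
92 s = 0 h 1 min 32 s.
Timecode: 00:01:32:07.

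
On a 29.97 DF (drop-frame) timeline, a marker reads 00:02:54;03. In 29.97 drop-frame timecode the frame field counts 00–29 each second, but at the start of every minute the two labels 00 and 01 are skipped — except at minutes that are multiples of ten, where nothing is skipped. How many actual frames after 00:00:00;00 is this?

5219

As if non-drop at 30 labels/s: (0 × 3600 + 2 × 60 + 54) × 30 + 3 = 5223.
Minute boundaries passed: 2; those not divisible by 10: 2 − 0 = 2; dropped labels = 2 × 2 = 4.
Actual frame index = 5223 − 4 = 5219.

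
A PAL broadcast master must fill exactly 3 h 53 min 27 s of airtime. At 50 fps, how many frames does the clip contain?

3 h 53 min 27 s = 14007 s.
Frames = 14007 × 50 = 700350.

700350 frames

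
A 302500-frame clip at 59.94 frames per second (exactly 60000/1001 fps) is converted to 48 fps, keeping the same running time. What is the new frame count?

242242 frames

Target frames = source frames × (target rate / source rate) = 302500 × (48)/(60000/1001) = 302500 × 1001/1250 = 242242.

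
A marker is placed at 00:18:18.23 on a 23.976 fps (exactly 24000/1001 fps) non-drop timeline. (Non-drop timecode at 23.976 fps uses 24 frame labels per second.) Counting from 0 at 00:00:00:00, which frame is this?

frame 26375

Total seconds to the label: (0 × 3600 + 18 × 60 + 18) = 1098.
Frame index = 1098 × 24 + 23 = 26375.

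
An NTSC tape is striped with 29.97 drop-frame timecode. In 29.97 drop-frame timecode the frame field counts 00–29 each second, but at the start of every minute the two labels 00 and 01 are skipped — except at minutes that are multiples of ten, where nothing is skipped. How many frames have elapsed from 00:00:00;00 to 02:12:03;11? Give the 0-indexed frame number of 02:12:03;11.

237463

As if non-drop at 30 labels/s: (2 × 3600 + 12 × 60 + 3) × 30 + 11 = 237701.
Minute boundaries passed: 132; those not divisible by 10: 132 − 13 = 119; dropped labels = 2 × 119 = 238.
Actual frame index = 237701 − 238 = 237463.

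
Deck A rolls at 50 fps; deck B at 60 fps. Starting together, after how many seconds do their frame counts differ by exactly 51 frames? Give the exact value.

5.1 seconds

The gap grows by |60 − 50| = 10 frames per second.
Time for a 51-frame gap: 51 ÷ (10) = 5.1 s.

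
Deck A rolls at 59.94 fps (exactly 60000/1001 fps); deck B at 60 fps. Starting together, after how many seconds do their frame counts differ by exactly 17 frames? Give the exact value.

The gap grows by |60 − 60000/1001| = 60/1001 frames per second.
Time for a 17-frame gap: 17 ÷ (60/1001) = 17017/60 s.

17017/60 seconds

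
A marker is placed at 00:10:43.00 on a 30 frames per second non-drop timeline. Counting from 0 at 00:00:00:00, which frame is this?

frame 19290

Total seconds to the label: (0 × 3600 + 10 × 60 + 43) = 643.
Frame index = 643 × 30 + 0 = 19290.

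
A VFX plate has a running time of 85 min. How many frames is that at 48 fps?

85 min = 5100 s.
Frames = 5100 × 48 = 244800.

244800 frames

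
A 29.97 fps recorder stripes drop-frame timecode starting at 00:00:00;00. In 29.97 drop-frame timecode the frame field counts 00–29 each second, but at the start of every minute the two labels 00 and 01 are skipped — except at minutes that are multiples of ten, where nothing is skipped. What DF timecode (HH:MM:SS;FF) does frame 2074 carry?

Each 10-minute DF block holds 10 × 60 × 30 − 9 × 2 = 17982 frames. 2074 ÷ 17982 → 0 full blocks, remainder 2074.
Within the partial block the first minute is 1800 frames and each further minute 1798, so 1 further minute boundary passed. Total skipped labels = 18 × 0 + 2 × 1 = 2.
Non-drop label index = 2074 + 2 = 2076; at 30 labels/s that is 00:01:09:06, i.e. DF 00:01:09;06.

00:01:09;06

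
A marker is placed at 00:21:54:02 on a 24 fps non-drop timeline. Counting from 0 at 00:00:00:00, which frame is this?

31538

Total seconds to the label: (0 × 3600 + 21 × 60 + 54) = 1314.
Frame index = 1314 × 24 + 2 = 31538.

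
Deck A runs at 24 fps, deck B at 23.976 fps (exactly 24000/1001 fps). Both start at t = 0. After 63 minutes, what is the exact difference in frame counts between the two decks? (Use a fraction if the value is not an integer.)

63 min = 3780 s.
A emits 24 × 3780 = 90720 frames; B emits 24000/1001 × 3780 = 12960000/143.
Difference = 12960/143 frames (≈ 90.6294); B is behind A.

12960/143 frames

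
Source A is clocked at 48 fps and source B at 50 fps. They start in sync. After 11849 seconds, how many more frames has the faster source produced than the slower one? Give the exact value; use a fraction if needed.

23698 frames

A emits 48 × 11849 = 568752 frames; B emits 50 × 11849 = 592450.
Difference = 23698 frames; B is ahead of A.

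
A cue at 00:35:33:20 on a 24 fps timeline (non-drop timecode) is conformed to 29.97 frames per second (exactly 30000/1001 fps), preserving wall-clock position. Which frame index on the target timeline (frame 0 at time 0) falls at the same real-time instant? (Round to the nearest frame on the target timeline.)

frame 63951

Source frame index: (0×3600 + 35×60 + 33) × 24 + 20 = 51212.
Real time: 51212 / (24) = 12803/6 s.
Target frame: (12803/6) × (30000/1001) = 9145000/143 ≈ 63951.049 → 63951.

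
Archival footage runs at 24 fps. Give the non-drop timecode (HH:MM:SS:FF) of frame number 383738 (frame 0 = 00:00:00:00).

383738 ÷ 24 = 15989 full seconds, remainder 2 frames.
15989 s = 4 h 26 min 29 s.
Timecode: 04:26:29:02.

04:26:29:02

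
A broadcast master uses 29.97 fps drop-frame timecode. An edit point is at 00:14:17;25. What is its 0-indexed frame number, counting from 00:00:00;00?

25709

As if non-drop at 30 labels/s: (0 × 3600 + 14 × 60 + 17) × 30 + 25 = 25735.
Minute boundaries passed: 14; those not divisible by 10: 14 − 1 = 13; dropped labels = 2 × 13 = 26.
Actual frame index = 25735 − 26 = 25709.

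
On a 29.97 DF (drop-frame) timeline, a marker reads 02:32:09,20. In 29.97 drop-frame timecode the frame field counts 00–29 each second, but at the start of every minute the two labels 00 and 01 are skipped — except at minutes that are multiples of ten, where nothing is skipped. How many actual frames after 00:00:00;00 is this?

As if non-drop at 30 labels/s: (2 × 3600 + 32 × 60 + 9) × 30 + 20 = 273890.
Minute boundaries passed: 152; those not divisible by 10: 152 − 15 = 137; dropped labels = 2 × 137 = 274.
Actual frame index = 273890 − 274 = 273616.

273616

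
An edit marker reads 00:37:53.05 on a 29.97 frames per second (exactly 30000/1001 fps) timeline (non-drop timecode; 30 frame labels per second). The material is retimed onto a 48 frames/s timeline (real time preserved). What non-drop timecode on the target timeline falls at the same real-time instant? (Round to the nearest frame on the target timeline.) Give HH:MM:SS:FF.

Source frame index: (0×3600 + 37×60 + 53) × 30 + 5 = 68195.
Real time: 68195 / (30000/1001) = 13652639/6000 s.
Target frame: (13652639/6000) × (48) = 13652639/125 ≈ 109221.112 → 109221.
At 48 labels/s: frame 109221 → 00:37:55:21.

00:37:55:21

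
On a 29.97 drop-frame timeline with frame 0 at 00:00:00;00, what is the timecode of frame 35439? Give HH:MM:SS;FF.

Each 10-minute DF block holds 10 × 60 × 30 − 9 × 2 = 17982 frames. 35439 ÷ 17982 → 1 full block, remainder 17457.
Within the partial block the first minute is 1800 frames and each further minute 1798, so 9 further minute boundaries passed. Total skipped labels = 18 × 1 + 2 × 9 = 36.
Non-drop label index = 35439 + 36 = 35475; at 30 labels/s that is 00:19:42:15, i.e. DF 00:19:42;15.

00:19:42;15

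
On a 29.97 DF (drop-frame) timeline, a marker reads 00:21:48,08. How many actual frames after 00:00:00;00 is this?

39210

Complete 10-minute blocks: 2, each 17982 frames → 35964.
Remaining 1 whole minute in the current block: 1800 + 0 × 1798 = 1800 frames.
Within the current minute: 48 × 30 + 8 − 2 = 1446 (labels ;00/;01 skipped at this minute). Total = 35964 + 1800 + 1446 = 39210.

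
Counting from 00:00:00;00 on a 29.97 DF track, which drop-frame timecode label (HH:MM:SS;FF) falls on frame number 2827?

Ten DF minutes hold 17982 frames, so frame 2827 lies in block 0 (frames 0–17981) with 2827 frames into that block.
The block's first minute is 1800 frames and the rest 1798 each; 2827 frames reaches minute 1, so 0 × 18 + 1 × 2 = 2 labels have been skipped so far.
Adding those back, label number 2827 + 2 = 2829 at 30 labels/s is 94 s + 9 f = 0 h 1 min 34 s frame 9, i.e. 00:01:34;09.

00:01:34;09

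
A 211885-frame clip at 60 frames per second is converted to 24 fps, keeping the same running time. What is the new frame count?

84754 frames

Target frames = source frames × (target rate / source rate) = 211885 × (24)/(60) = 211885 × 2/5 = 84754.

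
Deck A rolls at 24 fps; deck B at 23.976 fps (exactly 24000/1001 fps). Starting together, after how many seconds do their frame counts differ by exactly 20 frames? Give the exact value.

5005/6 seconds

The gap grows by |24000/1001 − 24| = 24/1001 frames per second.
Time for a 20-frame gap: 20 ÷ (24/1001) = 5005/6 s.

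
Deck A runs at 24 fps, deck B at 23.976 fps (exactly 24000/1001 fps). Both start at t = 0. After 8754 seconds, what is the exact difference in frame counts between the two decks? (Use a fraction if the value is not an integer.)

210096/1001 frames

A emits 24 × 8754 = 210096 frames; B emits 24000/1001 × 8754 = 210096000/1001.
Difference = 210096/1001 frames (≈ 209.8861); B is behind A.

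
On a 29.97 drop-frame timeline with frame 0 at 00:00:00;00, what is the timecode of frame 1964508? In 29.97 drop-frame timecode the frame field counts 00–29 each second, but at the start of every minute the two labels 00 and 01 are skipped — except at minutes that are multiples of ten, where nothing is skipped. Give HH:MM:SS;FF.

18:12:29;04

Ten DF minutes hold 17982 frames, so frame 1964508 lies in block 109 (frames 1960038–1978019) with 4470 frames into that block.
The block's first minute is 1800 frames and the rest 1798 each; 4470 frames reaches minute 2, so 109 × 18 + 2 × 2 = 1966 labels have been skipped so far.
Adding those back, label number 1964508 + 1966 = 1966474 at 30 labels/s is 65549 s + 4 f = 18 h 12 min 29 s frame 4, i.e. 18:12:29;04.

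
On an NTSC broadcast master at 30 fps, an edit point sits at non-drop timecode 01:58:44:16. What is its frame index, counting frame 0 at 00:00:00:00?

213736

Total seconds to the label: (1 × 3600 + 58 × 60 + 44) = 7124.
Frame index = 7124 × 30 + 16 = 213736.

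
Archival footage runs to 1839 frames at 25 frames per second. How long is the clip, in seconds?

Running time = 1839 / (25) = 73.56 s.

73.56 seconds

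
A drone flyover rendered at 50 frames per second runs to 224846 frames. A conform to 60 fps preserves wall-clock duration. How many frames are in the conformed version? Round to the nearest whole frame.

269815 frames

Frames at target rate = 224846 × (60) / (50) = 1349076/5 ≈ 269815.200.
Nearest whole frame: 269815.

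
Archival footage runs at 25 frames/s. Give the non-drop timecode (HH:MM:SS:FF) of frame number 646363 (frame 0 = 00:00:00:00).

07:10:54:13

646363 ÷ 25 = 25854 full seconds, remainder 13 frames.
25854 s = 7 h 10 min 54 s.
Timecode: 07:10:54:13.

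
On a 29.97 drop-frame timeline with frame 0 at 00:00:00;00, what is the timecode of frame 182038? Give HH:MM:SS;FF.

01:41:14;00

Ten DF minutes hold 17982 frames, so frame 182038 lies in block 10 (frames 179820–197801) with 2218 frames into that block.
The block's first minute is 1800 frames and the rest 1798 each; 2218 frames reaches minute 1, so 10 × 18 + 1 × 2 = 182 labels have been skipped so far.
Adding those back, label number 182038 + 182 = 182220 at 30 labels/s is 6074 s + 0 f = 1 h 41 min 14 s frame 0, i.e. 01:41:14;00.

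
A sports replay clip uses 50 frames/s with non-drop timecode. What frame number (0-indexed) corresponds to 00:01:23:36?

4186

Total seconds to the label: (0 × 3600 + 1 × 60 + 23) = 83.
Frame index = 83 × 50 + 36 = 4186.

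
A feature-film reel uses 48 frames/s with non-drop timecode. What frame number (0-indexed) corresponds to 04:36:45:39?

frame 797079

Total seconds to the label: (4 × 3600 + 36 × 60 + 45) = 16605.
Frame index = 16605 × 48 + 39 = 797079.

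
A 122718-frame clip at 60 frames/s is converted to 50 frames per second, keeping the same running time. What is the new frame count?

Target frames = source frames × (target rate / source rate) = 122718 × (50)/(60) = 122718 × 5/6 = 102265.

102265 frames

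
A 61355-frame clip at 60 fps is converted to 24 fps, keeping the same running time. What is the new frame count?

Target frames = source frames × (target rate / source rate) = 61355 × (24)/(60) = 61355 × 2/5 = 24542.

24542 frames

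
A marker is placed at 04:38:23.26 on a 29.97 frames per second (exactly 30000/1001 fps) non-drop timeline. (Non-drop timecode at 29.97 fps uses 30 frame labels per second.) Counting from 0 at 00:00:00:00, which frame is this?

frame 501116

Total seconds to the label: (4 × 3600 + 38 × 60 + 23) = 16703.
Frame index = 16703 × 30 + 26 = 501116.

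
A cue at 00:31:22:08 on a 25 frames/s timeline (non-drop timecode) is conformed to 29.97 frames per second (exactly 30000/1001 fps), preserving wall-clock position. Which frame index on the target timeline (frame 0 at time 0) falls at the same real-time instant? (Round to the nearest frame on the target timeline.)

frame 56413

Source frame index: (0×3600 + 31×60 + 22) × 25 + 8 = 47058.
Real time: 47058 / (25) = 47058/25 s.
Target frame: (47058/25) × (30000/1001) = 5133600/91 ≈ 56413.187 → 56413.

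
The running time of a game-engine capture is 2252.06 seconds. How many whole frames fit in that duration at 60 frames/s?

135123 frames

Frames = 2252.06 × 60 = 675618/5 ≈ 135123.6000.
Complete frames: 135123.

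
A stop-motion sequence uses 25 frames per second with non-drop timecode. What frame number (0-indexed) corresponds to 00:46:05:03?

frame 69128

Total seconds to the label: (0 × 3600 + 46 × 60 + 5) = 2765.
Frame index = 2765 × 25 + 3 = 69128.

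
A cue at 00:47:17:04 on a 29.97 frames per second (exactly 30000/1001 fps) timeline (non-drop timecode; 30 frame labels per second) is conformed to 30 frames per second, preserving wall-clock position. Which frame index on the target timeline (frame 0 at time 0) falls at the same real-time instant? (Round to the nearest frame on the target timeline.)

Source frame index: (0×3600 + 47×60 + 17) × 30 + 4 = 85114.
Real time: 85114 / (30000/1001) = 42599557/15000 s.
Target frame: (42599557/15000) × (30) = 42599557/500 ≈ 85199.114 → 85199.

frame 85199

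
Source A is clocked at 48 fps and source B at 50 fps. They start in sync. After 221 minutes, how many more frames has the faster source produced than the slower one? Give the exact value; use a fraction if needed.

221 min = 13260 s.
A emits 48 × 13260 = 636480 frames; B emits 50 × 13260 = 663000.
Difference = 26520 frames; B is ahead of A.

26520 frames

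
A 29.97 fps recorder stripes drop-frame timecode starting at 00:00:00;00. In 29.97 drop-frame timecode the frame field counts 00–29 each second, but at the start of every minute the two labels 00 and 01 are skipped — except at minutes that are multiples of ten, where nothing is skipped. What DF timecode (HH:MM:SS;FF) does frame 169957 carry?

01:34:30;27

Ten DF minutes hold 17982 frames, so frame 169957 lies in block 9 (frames 161838–179819) with 8119 frames into that block.
The block's first minute is 1800 frames and the rest 1798 each; 8119 frames reaches minute 4, so 9 × 18 + 4 × 2 = 170 labels have been skipped so far.
Adding those back, label number 169957 + 170 = 170127 at 30 labels/s is 5670 s + 27 f = 1 h 34 min 30 s frame 27, i.e. 01:34:30;27.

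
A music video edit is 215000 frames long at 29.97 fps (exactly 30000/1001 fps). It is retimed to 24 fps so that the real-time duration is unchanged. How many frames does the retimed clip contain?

172172 frames

Target frames = source frames × (target rate / source rate) = 215000 × (24)/(30000/1001) = 215000 × 1001/1250 = 172172.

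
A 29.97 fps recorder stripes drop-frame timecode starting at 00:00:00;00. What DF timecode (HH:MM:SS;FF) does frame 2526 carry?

Ten DF minutes hold 17982 frames, so frame 2526 lies in block 0 (frames 0–17981) with 2526 frames into that block.
The block's first minute is 1800 frames and the rest 1798 each; 2526 frames reaches minute 1, so 0 × 18 + 1 × 2 = 2 labels have been skipped so far.
Adding those back, label number 2526 + 2 = 2528 at 30 labels/s is 84 s + 8 f = 0 h 1 min 24 s frame 8, i.e. 00:01:24;08.

00:01:24;08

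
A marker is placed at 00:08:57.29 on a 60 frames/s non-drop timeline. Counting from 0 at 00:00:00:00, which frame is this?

frame 32249

Total seconds to the label: (0 × 3600 + 8 × 60 + 57) = 537.
Frame index = 537 × 60 + 29 = 32249.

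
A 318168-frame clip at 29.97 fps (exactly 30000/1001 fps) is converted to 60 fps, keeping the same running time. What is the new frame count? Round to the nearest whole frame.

636972 frames

Frames at target rate = 318168 × (60) / (30000/1001) = 79621542/125 ≈ 636972.336.
Nearest whole frame: 636972.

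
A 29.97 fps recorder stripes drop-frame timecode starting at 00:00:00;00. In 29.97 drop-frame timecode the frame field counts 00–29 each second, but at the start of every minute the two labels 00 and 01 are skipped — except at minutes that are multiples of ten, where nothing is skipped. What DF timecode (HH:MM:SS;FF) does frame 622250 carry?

Each 10-minute DF block holds 10 × 60 × 30 − 9 × 2 = 17982 frames. 622250 ÷ 17982 → 34 full blocks, remainder 10862.
Within the partial block the first minute is 1800 frames and each further minute 1798, so 6 further minute boundaries passed. Total skipped labels = 18 × 34 + 2 × 6 = 624.
Non-drop label index = 622250 + 624 = 622874; at 30 labels/s that is 05:46:02:14, i.e. DF 05:46:02;14.

05:46:02;14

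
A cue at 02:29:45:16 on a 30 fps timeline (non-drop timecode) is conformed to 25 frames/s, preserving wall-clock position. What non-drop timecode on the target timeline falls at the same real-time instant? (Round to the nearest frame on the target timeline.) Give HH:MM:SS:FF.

02:29:45:13

Source frame index: (2×3600 + 29×60 + 45) × 30 + 16 = 269566.
Real time: 269566 / (30) = 134783/15 s.
Target frame: (134783/15) × (25) = 673915/3 ≈ 224638.333 → 224638.
At 25 labels/s: frame 224638 → 02:29:45:13.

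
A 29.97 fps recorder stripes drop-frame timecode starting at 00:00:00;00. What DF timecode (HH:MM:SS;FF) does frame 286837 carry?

02:39:30;25

Each 10-minute DF block holds 10 × 60 × 30 − 9 × 2 = 17982 frames. 286837 ÷ 17982 → 15 full blocks, remainder 17107.
Within the partial block the first minute is 1800 frames and each further minute 1798, so 9 further minute boundaries passed. Total skipped labels = 18 × 15 + 2 × 9 = 288.
Non-drop label index = 286837 + 288 = 287125; at 30 labels/s that is 02:39:30:25, i.e. DF 02:39:30;25.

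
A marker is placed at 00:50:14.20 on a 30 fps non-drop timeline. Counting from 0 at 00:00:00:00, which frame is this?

Total seconds to the label: (0 × 3600 + 50 × 60 + 14) = 3014.
Frame index = 3014 × 30 + 20 = 90440.

frame 90440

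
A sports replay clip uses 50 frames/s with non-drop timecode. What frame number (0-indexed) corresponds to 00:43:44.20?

Total seconds to the label: (0 × 3600 + 43 × 60 + 44) = 2624.
Frame index = 2624 × 50 + 20 = 131220.

131220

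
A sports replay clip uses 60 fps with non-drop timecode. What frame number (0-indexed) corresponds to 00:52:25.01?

Total seconds to the label: (0 × 3600 + 52 × 60 + 25) = 3145.
Frame index = 3145 × 60 + 1 = 188701.

188701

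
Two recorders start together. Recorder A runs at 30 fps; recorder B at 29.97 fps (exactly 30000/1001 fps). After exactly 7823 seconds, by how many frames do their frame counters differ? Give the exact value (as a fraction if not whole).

A emits 30 × 7823 = 234690 frames; B emits 30000/1001 × 7823 = 234690000/1001.
Difference = 234690/1001 frames (≈ 234.4555); B is behind A.

234690/1001 frames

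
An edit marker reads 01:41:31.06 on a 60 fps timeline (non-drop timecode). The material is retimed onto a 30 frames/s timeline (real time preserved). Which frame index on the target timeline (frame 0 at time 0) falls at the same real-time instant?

Source frame index: (1×3600 + 41×60 + 31) × 60 + 6 = 365466.
Real time: 365466 / (60) = 60911/10 s.
Target frame: (60911/10) × (30) = 182733.

frame 182733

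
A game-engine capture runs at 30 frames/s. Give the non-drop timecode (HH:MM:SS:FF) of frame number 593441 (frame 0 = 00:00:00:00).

593441 ÷ 30 = 19781 full seconds, remainder 11 frames.
19781 s = 5 h 29 min 41 s.
Timecode: 05:29:41:11.

05:29:41:11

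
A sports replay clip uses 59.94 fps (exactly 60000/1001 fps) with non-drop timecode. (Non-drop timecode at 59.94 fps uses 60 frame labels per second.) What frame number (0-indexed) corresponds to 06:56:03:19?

Total seconds to the label: (6 × 3600 + 56 × 60 + 3) = 24963.
Frame index = 24963 × 60 + 19 = 1497799.

1497799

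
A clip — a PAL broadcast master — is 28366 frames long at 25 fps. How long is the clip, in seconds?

1134.64 seconds

Running time = 28366 / (25) = 1134.64 s.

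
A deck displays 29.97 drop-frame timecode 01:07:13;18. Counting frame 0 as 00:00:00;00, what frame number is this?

120886

Complete 10-minute blocks: 6, each 17982 frames → 107892.
Remaining 7 whole minutes in the current block: 1800 + 6 × 1798 = 12588 frames.
Within the current minute: 13 × 30 + 18 − 2 = 406 (labels ;00/;01 skipped at this minute). Total = 107892 + 12588 + 406 = 120886.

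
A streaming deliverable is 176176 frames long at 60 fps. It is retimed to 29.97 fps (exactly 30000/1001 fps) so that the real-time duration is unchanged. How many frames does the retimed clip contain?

88000 frames

Target frames = source frames × (target rate / source rate) = 176176 × (30000/1001)/(60) = 176176 × 500/1001 = 88000.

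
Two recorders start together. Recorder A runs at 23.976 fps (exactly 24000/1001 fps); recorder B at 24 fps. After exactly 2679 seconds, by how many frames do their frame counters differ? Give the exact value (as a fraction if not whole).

64296/1001 frames

A emits 24000/1001 × 2679 = 64296000/1001 frames; B emits 24 × 2679 = 64296.
Difference = 64296/1001 frames (≈ 64.2318); B is ahead of A.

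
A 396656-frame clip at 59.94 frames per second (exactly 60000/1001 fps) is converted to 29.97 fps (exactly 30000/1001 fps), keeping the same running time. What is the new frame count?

198328 frames

Frames at target rate = 396656 × (30000/1001) / (60000/1001) = 198328.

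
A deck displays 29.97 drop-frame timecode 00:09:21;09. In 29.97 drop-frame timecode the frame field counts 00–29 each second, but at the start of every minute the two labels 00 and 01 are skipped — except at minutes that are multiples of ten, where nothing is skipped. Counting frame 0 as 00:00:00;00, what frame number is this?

Complete 10-minute blocks: 0, each 17982 frames → 0.
Remaining 9 whole minutes in the current block: 1800 + 8 × 1798 = 16184 frames.
Within the current minute: 21 × 30 + 9 − 2 = 637 (labels ;00/;01 skipped at this minute). Total = 0 + 16184 + 637 = 16821.

16821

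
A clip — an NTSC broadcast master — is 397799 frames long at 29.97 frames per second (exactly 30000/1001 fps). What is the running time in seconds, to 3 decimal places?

13273.227 seconds

Running time = 397799 × 1001/30000 = 398196799/30000 s ≈ 13273.227 s.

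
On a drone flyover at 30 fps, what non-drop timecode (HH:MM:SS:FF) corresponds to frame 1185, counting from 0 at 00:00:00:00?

00:00:39:15

1185 ÷ 30 = 39 full seconds, remainder 15 frames.
39 s = 0 h 0 min 39 s.
Timecode: 00:00:39:15.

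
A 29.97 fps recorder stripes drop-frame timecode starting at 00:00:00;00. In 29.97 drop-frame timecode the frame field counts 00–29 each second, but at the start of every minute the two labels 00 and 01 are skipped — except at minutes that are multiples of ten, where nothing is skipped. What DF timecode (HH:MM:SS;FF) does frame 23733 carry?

00:13:11;27

Each 10-minute DF block holds 10 × 60 × 30 − 9 × 2 = 17982 frames. 23733 ÷ 17982 → 1 full block, remainder 5751.
Within the partial block the first minute is 1800 frames and each further minute 1798, so 3 further minute boundaries passed. Total skipped labels = 18 × 1 + 2 × 3 = 24.
Non-drop label index = 23733 + 24 = 23757; at 30 labels/s that is 00:13:11:27, i.e. DF 00:13:11;27.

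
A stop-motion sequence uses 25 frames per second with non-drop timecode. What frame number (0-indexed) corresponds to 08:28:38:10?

762960

Total seconds to the label: (8 × 3600 + 28 × 60 + 38) = 30518.
Frame index = 30518 × 25 + 10 = 762960.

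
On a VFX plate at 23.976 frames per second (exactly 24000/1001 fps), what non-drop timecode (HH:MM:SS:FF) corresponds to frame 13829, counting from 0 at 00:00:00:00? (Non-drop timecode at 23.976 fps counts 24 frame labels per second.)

00:09:36:05

13829 ÷ 24 = 576 full seconds, remainder 5 frames.
576 s = 0 h 9 min 36 s.
Timecode: 00:09:36:05.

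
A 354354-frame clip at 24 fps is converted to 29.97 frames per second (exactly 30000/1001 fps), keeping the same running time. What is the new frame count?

Target frames = source frames × (target rate / source rate) = 354354 × (30000/1001)/(24) = 354354 × 1250/1001 = 442500.

442500 frames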